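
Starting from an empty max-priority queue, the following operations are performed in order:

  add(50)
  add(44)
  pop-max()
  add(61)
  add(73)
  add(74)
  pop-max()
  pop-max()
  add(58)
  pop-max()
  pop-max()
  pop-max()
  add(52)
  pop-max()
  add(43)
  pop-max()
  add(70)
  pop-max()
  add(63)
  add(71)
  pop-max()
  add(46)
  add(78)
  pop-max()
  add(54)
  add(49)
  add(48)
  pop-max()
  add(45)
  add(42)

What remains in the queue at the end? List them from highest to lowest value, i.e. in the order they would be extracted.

54 → 49 → 48 → 46 → 45 → 42

insert 50 → {50}
insert 44 → {50, 44}
pop-max → 50; now {44}
insert 61 → {61, 44}
insert 73 → {73, 61, 44}
insert 74 → {74, 73, 61, 44}
pop-max → 74; now {73, 61, 44}
pop-max → 73; now {61, 44}
insert 58 → {61, 58, 44}
pop-max → 61; now {58, 44}
pop-max → 58; now {44}
pop-max → 44; now {}
insert 52 → {52}
pop-max → 52; now {}
insert 43 → {43}
pop-max → 43; now {}
insert 70 → {70}
pop-max → 70; now {}
insert 63 → {63}
insert 71 → {71, 63}
pop-max → 71; now {63}
insert 46 → {63, 46}
insert 78 → {78, 63, 46}
pop-max → 78; now {63, 46}
insert 54 → {63, 54, 46}
insert 49 → {63, 54, 49, 46}
insert 48 → {63, 54, 49, 48, 46}
pop-max → 63; now {54, 49, 48, 46}
insert 45 → {54, 49, 48, 46, 45}
insert 42 → {54, 49, 48, 46, 45, 42}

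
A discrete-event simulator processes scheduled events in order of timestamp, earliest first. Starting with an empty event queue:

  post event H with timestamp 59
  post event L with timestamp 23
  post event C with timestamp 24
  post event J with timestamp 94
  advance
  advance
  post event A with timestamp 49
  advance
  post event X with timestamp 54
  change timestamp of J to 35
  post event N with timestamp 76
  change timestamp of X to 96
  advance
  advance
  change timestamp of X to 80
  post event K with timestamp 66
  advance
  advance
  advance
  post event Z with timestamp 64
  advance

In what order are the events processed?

add H (timestamp 59) → {H:59}
add L (timestamp 23) → {L:23, H:59}
add C (timestamp 24) → {L:23, C:24, H:59}
add J (timestamp 94) → {L:23, C:24, H:59, J:94}
advance → L; now {C:24, H:59, J:94}
advance → C; now {H:59, J:94}
add A (timestamp 49) → {A:49, H:59, J:94}
advance → A; now {H:59, J:94}
add X (timestamp 54) → {X:54, H:59, J:94}
update J to timestamp 35 → {J:35, X:54, H:59}
add N (timestamp 76) → {J:35, X:54, H:59, N:76}
update X to timestamp 96 → {J:35, H:59, N:76, X:96}
advance → J; now {H:59, N:76, X:96}
advance → H; now {N:76, X:96}
update X to timestamp 80 → {N:76, X:80}
add K (timestamp 66) → {K:66, N:76, X:80}
advance → K; now {N:76, X:80}
advance → N; now {X:80}
advance → X; now {}
add Z (timestamp 64) → {Z:64}
advance → Z; now {}

L → C → A → J → H → K → N → X → Z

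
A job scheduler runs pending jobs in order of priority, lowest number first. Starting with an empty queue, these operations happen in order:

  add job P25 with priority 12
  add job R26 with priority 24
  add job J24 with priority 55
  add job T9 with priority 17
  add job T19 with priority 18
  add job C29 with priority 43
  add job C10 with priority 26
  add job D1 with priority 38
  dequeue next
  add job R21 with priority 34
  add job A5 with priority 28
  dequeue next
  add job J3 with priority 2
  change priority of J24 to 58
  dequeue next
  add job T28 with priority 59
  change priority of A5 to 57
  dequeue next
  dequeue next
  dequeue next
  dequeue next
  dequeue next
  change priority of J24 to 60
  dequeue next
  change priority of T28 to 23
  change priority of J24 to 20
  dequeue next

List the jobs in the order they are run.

add P25 (priority 12) → {P25:12}
add R26 (priority 24) → {P25:12, R26:24}
add J24 (priority 55) → {P25:12, R26:24, J24:55}
add T9 (priority 17) → {P25:12, T9:17, R26:24, J24:55}
add T19 (priority 18) → {P25:12, T9:17, T19:18, R26:24, J24:55}
add C29 (priority 43) → {P25:12, T9:17, T19:18, R26:24, C29:43, J24:55}
add C10 (priority 26) → {P25:12, T9:17, T19:18, R26:24, C10:26, C29:43, J24:55}
add D1 (priority 38) → {P25:12, T9:17, T19:18, R26:24, C10:26, D1:38, C29:43, J24:55}
dequeue next → P25; now {T9:17, T19:18, R26:24, C10:26, D1:38, C29:43, J24:55}
add R21 (priority 34) → {T9:17, T19:18, R26:24, C10:26, R21:34, D1:38, C29:43, J24:55}
add A5 (priority 28) → {T9:17, T19:18, R26:24, C10:26, A5:28, R21:34, D1:38, C29:43, J24:55}
dequeue next → T9; now {T19:18, R26:24, C10:26, A5:28, R21:34, D1:38, C29:43, J24:55}
add J3 (priority 2) → {J3:2, T19:18, R26:24, C10:26, A5:28, R21:34, D1:38, C29:43, J24:55}
update J24 to priority 58 → {J3:2, T19:18, R26:24, C10:26, A5:28, R21:34, D1:38, C29:43, J24:58}
dequeue next → J3; now {T19:18, R26:24, C10:26, A5:28, R21:34, D1:38, C29:43, J24:58}
add T28 (priority 59) → {T19:18, R26:24, C10:26, A5:28, R21:34, D1:38, C29:43, J24:58, T28:59}
update A5 to priority 57 → {T19:18, R26:24, C10:26, R21:34, D1:38, C29:43, A5:57, J24:58, T28:59}
dequeue next → T19; now {R26:24, C10:26, R21:34, D1:38, C29:43, A5:57, J24:58, T28:59}
dequeue next → R26; now {C10:26, R21:34, D1:38, C29:43, A5:57, J24:58, T28:59}
dequeue next → C10; now {R21:34, D1:38, C29:43, A5:57, J24:58, T28:59}
dequeue next → R21; now {D1:38, C29:43, A5:57, J24:58, T28:59}
dequeue next → D1; now {C29:43, A5:57, J24:58, T28:59}
update J24 to priority 60 → {C29:43, A5:57, T28:59, J24:60}
dequeue next → C29; now {A5:57, T28:59, J24:60}
update T28 to priority 23 → {T28:23, A5:57, J24:60}
update J24 to priority 20 → {J24:20, T28:23, A5:57}
dequeue next → J24; now {T28:23, A5:57}

P25, T9, J3, T19, R26, C10, R21, D1, C29, J24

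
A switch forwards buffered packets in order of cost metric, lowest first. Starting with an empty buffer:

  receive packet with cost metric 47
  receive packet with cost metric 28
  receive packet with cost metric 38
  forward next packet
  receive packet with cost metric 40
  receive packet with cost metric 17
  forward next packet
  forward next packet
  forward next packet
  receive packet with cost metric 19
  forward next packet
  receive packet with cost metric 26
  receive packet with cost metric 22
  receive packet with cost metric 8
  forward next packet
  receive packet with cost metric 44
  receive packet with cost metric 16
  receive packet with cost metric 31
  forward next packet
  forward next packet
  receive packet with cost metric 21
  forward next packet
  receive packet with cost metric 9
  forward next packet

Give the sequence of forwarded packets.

28, 17, 38, 40, 19, 8, 16, 22, 21, 9

insert 47 → {47}
insert 28 → {28, 47}
insert 38 → {28, 38, 47}
forward next packet → 28; now {38, 47}
insert 40 → {38, 40, 47}
insert 17 → {17, 38, 40, 47}
forward next packet → 17; now {38, 40, 47}
forward next packet → 38; now {40, 47}
forward next packet → 40; now {47}
insert 19 → {19, 47}
forward next packet → 19; now {47}
insert 26 → {26, 47}
insert 22 → {22, 26, 47}
insert 8 → {8, 22, 26, 47}
forward next packet → 8; now {22, 26, 47}
insert 44 → {22, 26, 44, 47}
insert 16 → {16, 22, 26, 44, 47}
insert 31 → {16, 22, 26, 31, 44, 47}
forward next packet → 16; now {22, 26, 31, 44, 47}
forward next packet → 22; now {26, 31, 44, 47}
insert 21 → {21, 26, 31, 44, 47}
forward next packet → 21; now {26, 31, 44, 47}
insert 9 → {9, 26, 31, 44, 47}
forward next packet → 9; now {26, 31, 44, 47}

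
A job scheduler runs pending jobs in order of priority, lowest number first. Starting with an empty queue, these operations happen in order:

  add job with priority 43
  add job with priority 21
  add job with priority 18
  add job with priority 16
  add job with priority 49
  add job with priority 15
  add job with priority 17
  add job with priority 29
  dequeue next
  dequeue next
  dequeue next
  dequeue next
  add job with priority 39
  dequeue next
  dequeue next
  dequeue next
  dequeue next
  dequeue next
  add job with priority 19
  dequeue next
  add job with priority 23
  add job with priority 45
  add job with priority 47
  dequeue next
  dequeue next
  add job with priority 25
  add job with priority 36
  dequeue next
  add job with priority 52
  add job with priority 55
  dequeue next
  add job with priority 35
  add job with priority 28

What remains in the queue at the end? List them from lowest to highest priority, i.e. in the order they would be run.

[28, 35, 47, 52, 55]

insert 43 → {43}
insert 21 → {21, 43}
insert 18 → {18, 21, 43}
insert 16 → {16, 18, 21, 43}
insert 49 → {16, 18, 21, 43, 49}
insert 15 → {15, 16, 18, 21, 43, 49}
insert 17 → {15, 16, 17, 18, 21, 43, 49}
insert 29 → {15, 16, 17, 18, 21, 29, 43, 49}
dequeue next → 15; now {16, 17, 18, 21, 29, 43, 49}
dequeue next → 16; now {17, 18, 21, 29, 43, 49}
dequeue next → 17; now {18, 21, 29, 43, 49}
dequeue next → 18; now {21, 29, 43, 49}
insert 39 → {21, 29, 39, 43, 49}
dequeue next → 21; now {29, 39, 43, 49}
dequeue next → 29; now {39, 43, 49}
dequeue next → 39; now {43, 49}
dequeue next → 43; now {49}
dequeue next → 49; now {}
insert 19 → {19}
dequeue next → 19; now {}
insert 23 → {23}
insert 45 → {23, 45}
insert 47 → {23, 45, 47}
dequeue next → 23; now {45, 47}
dequeue next → 45; now {47}
insert 25 → {25, 47}
insert 36 → {25, 36, 47}
dequeue next → 25; now {36, 47}
insert 52 → {36, 47, 52}
insert 55 → {36, 47, 52, 55}
dequeue next → 36; now {47, 52, 55}
insert 35 → {35, 47, 52, 55}
insert 28 → {28, 35, 47, 52, 55}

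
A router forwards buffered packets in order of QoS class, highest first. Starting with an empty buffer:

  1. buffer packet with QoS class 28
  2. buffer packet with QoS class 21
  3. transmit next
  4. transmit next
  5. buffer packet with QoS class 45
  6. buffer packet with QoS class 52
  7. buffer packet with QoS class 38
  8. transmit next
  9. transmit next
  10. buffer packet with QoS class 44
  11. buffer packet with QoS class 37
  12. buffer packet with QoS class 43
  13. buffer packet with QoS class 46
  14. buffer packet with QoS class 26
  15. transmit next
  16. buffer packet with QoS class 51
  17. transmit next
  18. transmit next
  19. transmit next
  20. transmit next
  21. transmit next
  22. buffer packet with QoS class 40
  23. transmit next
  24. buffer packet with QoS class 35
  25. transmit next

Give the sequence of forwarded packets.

insert 28 → {28}
insert 21 → {28, 21}
transmit next → 28; now {21}
transmit next → 21; now {}
insert 45 → {45}
insert 52 → {52, 45}
insert 38 → {52, 45, 38}
transmit next → 52; now {45, 38}
transmit next → 45; now {38}
insert 44 → {44, 38}
insert 37 → {44, 38, 37}
insert 43 → {44, 43, 38, 37}
insert 46 → {46, 44, 43, 38, 37}
insert 26 → {46, 44, 43, 38, 37, 26}
transmit next → 46; now {44, 43, 38, 37, 26}
insert 51 → {51, 44, 43, 38, 37, 26}
transmit next → 51; now {44, 43, 38, 37, 26}
transmit next → 44; now {43, 38, 37, 26}
transmit next → 43; now {38, 37, 26}
transmit next → 38; now {37, 26}
transmit next → 37; now {26}
insert 40 → {40, 26}
transmit next → 40; now {26}
insert 35 → {35, 26}
transmit next → 35; now {26}

[28, 21, 52, 45, 46, 51, 44, 43, 38, 37, 40, 35]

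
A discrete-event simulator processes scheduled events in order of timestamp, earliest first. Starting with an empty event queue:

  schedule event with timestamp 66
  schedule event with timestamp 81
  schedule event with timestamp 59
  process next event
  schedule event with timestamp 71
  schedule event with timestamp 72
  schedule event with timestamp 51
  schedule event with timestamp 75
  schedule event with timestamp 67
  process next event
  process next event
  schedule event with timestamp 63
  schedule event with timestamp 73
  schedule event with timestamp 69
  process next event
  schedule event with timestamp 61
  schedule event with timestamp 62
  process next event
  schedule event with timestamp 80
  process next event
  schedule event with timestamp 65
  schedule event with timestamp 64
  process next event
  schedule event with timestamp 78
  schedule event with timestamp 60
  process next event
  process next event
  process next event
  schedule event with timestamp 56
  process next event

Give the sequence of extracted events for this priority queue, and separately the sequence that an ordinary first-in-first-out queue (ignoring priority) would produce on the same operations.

priority queue: 59 → 51 → 66 → 63 → 61 → 62 → 64 → 60 → 65 → 67 → 56; FIFO queue: 66, 81, 59, 71, 72, 51, 75, 67, 63, 73, 69

insert 66 → {66}
insert 81 → {66, 81}
insert 59 → {59, 66, 81}
process next event → 59; now {66, 81}
insert 71 → {66, 71, 81}
insert 72 → {66, 71, 72, 81}
insert 51 → {51, 66, 71, 72, 81}
insert 75 → {51, 66, 71, 72, 75, 81}
insert 67 → {51, 66, 67, 71, 72, 75, 81}
process next event → 51; now {66, 67, 71, 72, 75, 81}
process next event → 66; now {67, 71, 72, 75, 81}
insert 63 → {63, 67, 71, 72, 75, 81}
insert 73 → {63, 67, 71, 72, 73, 75, 81}
insert 69 → {63, 67, 69, 71, 72, 73, 75, 81}
process next event → 63; now {67, 69, 71, 72, 73, 75, 81}
insert 61 → {61, 67, 69, 71, 72, 73, 75, 81}
insert 62 → {61, 62, 67, 69, 71, 72, 73, 75, 81}
process next event → 61; now {62, 67, 69, 71, 72, 73, 75, 81}
insert 80 → {62, 67, 69, 71, 72, 73, 75, 80, 81}
process next event → 62; now {67, 69, 71, 72, 73, 75, 80, 81}
insert 65 → {65, 67, 69, 71, 72, 73, 75, 80, 81}
insert 64 → {64, 65, 67, 69, 71, 72, 73, 75, 80, 81}
process next event → 64; now {65, 67, 69, 71, 72, 73, 75, 80, 81}
insert 78 → {65, 67, 69, 71, 72, 73, 75, 78, 80, 81}
insert 60 → {60, 65, 67, 69, 71, 72, 73, 75, 78, 80, 81}
process next event → 60; now {65, 67, 69, 71, 72, 73, 75, 78, 80, 81}
process next event → 65; now {67, 69, 71, 72, 73, 75, 78, 80, 81}
process next event → 67; now {69, 71, 72, 73, 75, 78, 80, 81}
insert 56 → {56, 69, 71, 72, 73, 75, 78, 80, 81}
process next event → 56; now {69, 71, 72, 73, 75, 78, 80, 81}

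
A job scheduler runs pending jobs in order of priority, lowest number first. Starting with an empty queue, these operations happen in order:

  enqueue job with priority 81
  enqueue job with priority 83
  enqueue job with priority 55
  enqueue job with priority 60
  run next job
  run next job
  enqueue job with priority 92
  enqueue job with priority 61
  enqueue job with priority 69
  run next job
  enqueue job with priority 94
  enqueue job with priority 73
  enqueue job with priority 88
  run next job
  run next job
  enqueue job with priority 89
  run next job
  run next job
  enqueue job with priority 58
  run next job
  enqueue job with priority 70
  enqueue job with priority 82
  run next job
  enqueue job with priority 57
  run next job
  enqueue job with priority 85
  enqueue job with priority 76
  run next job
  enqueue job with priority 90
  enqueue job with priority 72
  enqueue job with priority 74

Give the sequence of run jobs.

55 → 60 → 61 → 69 → 73 → 81 → 83 → 58 → 70 → 57 → 76

insert 81 → {81}
insert 83 → {81, 83}
insert 55 → {55, 81, 83}
insert 60 → {55, 60, 81, 83}
run next job → 55; now {60, 81, 83}
run next job → 60; now {81, 83}
insert 92 → {81, 83, 92}
insert 61 → {61, 81, 83, 92}
insert 69 → {61, 69, 81, 83, 92}
run next job → 61; now {69, 81, 83, 92}
insert 94 → {69, 81, 83, 92, 94}
insert 73 → {69, 73, 81, 83, 92, 94}
insert 88 → {69, 73, 81, 83, 88, 92, 94}
run next job → 69; now {73, 81, 83, 88, 92, 94}
run next job → 73; now {81, 83, 88, 92, 94}
insert 89 → {81, 83, 88, 89, 92, 94}
run next job → 81; now {83, 88, 89, 92, 94}
run next job → 83; now {88, 89, 92, 94}
insert 58 → {58, 88, 89, 92, 94}
run next job → 58; now {88, 89, 92, 94}
insert 70 → {70, 88, 89, 92, 94}
insert 82 → {70, 82, 88, 89, 92, 94}
run next job → 70; now {82, 88, 89, 92, 94}
insert 57 → {57, 82, 88, 89, 92, 94}
run next job → 57; now {82, 88, 89, 92, 94}
insert 85 → {82, 85, 88, 89, 92, 94}
insert 76 → {76, 82, 85, 88, 89, 92, 94}
run next job → 76; now {82, 85, 88, 89, 92, 94}
insert 90 → {82, 85, 88, 89, 90, 92, 94}
insert 72 → {72, 82, 85, 88, 89, 90, 92, 94}
insert 74 → {72, 74, 82, 85, 88, 89, 90, 92, 94}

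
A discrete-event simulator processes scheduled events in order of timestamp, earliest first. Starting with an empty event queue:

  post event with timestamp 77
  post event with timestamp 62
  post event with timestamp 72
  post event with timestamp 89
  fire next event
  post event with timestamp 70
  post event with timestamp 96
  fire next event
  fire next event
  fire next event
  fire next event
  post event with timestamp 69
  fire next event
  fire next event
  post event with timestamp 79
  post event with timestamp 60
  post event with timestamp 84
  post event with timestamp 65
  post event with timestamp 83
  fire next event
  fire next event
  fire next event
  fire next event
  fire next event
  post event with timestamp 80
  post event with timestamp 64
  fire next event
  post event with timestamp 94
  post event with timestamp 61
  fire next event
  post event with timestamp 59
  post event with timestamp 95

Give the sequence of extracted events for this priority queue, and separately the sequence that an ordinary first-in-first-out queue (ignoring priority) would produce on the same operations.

insert 77 → {77}
insert 62 → {62, 77}
insert 72 → {62, 72, 77}
insert 89 → {62, 72, 77, 89}
fire next event → 62; now {72, 77, 89}
insert 70 → {70, 72, 77, 89}
insert 96 → {70, 72, 77, 89, 96}
fire next event → 70; now {72, 77, 89, 96}
fire next event → 72; now {77, 89, 96}
fire next event → 77; now {89, 96}
fire next event → 89; now {96}
insert 69 → {69, 96}
fire next event → 69; now {96}
fire next event → 96; now {}
insert 79 → {79}
insert 60 → {60, 79}
insert 84 → {60, 79, 84}
insert 65 → {60, 65, 79, 84}
insert 83 → {60, 65, 79, 83, 84}
fire next event → 60; now {65, 79, 83, 84}
fire next event → 65; now {79, 83, 84}
fire next event → 79; now {83, 84}
fire next event → 83; now {84}
fire next event → 84; now {}
insert 80 → {80}
insert 64 → {64, 80}
fire next event → 64; now {80}
insert 94 → {80, 94}
insert 61 → {61, 80, 94}
fire next event → 61; now {80, 94}
insert 59 → {59, 80, 94}
insert 95 → {59, 80, 94, 95}

priority queue: [62, 70, 72, 77, 89, 69, 96, 60, 65, 79, 83, 84, 64, 61]; FIFO queue: 77 → 62 → 72 → 89 → 70 → 96 → 69 → 79 → 60 → 84 → 65 → 83 → 80 → 64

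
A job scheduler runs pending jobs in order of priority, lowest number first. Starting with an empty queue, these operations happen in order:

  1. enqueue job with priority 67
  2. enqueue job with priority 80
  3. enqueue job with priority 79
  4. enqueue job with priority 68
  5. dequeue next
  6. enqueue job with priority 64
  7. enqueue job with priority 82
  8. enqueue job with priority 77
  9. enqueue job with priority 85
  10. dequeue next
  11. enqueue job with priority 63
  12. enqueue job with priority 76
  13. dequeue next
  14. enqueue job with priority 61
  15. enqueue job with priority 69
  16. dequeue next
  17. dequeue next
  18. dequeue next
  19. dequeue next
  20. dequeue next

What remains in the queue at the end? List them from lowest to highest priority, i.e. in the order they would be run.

79 → 80 → 82 → 85

insert 67 → {67}
insert 80 → {67, 80}
insert 79 → {67, 79, 80}
insert 68 → {67, 68, 79, 80}
dequeue next → 67; now {68, 79, 80}
insert 64 → {64, 68, 79, 80}
insert 82 → {64, 68, 79, 80, 82}
insert 77 → {64, 68, 77, 79, 80, 82}
insert 85 → {64, 68, 77, 79, 80, 82, 85}
dequeue next → 64; now {68, 77, 79, 80, 82, 85}
insert 63 → {63, 68, 77, 79, 80, 82, 85}
insert 76 → {63, 68, 76, 77, 79, 80, 82, 85}
dequeue next → 63; now {68, 76, 77, 79, 80, 82, 85}
insert 61 → {61, 68, 76, 77, 79, 80, 82, 85}
insert 69 → {61, 68, 69, 76, 77, 79, 80, 82, 85}
dequeue next → 61; now {68, 69, 76, 77, 79, 80, 82, 85}
dequeue next → 68; now {69, 76, 77, 79, 80, 82, 85}
dequeue next → 69; now {76, 77, 79, 80, 82, 85}
dequeue next → 76; now {77, 79, 80, 82, 85}
dequeue next → 77; now {79, 80, 82, 85}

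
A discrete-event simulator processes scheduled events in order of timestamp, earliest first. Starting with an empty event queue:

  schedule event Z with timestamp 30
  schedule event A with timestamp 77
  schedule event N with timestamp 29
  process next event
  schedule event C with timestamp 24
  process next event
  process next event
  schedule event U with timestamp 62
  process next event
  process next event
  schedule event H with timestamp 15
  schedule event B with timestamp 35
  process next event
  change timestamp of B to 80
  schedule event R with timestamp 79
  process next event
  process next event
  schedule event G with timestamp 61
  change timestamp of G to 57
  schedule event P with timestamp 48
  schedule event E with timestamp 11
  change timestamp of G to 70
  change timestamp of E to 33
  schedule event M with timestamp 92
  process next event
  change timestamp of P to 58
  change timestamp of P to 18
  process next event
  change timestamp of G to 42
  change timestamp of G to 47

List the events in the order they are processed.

add Z (timestamp 30) → {Z:30}
add A (timestamp 77) → {Z:30, A:77}
add N (timestamp 29) → {N:29, Z:30, A:77}
process next event → N; now {Z:30, A:77}
add C (timestamp 24) → {C:24, Z:30, A:77}
process next event → C; now {Z:30, A:77}
process next event → Z; now {A:77}
add U (timestamp 62) → {U:62, A:77}
process next event → U; now {A:77}
process next event → A; now {}
add H (timestamp 15) → {H:15}
add B (timestamp 35) → {H:15, B:35}
process next event → H; now {B:35}
update B to timestamp 80 → {B:80}
add R (timestamp 79) → {R:79, B:80}
process next event → R; now {B:80}
process next event → B; now {}
add G (timestamp 61) → {G:61}
update G to timestamp 57 → {G:57}
add P (timestamp 48) → {P:48, G:57}
add E (timestamp 11) → {E:11, P:48, G:57}
update G to timestamp 70 → {E:11, P:48, G:70}
update E to timestamp 33 → {E:33, P:48, G:70}
add M (timestamp 92) → {E:33, P:48, G:70, M:92}
process next event → E; now {P:48, G:70, M:92}
update P to timestamp 58 → {P:58, G:70, M:92}
update P to timestamp 18 → {P:18, G:70, M:92}
process next event → P; now {G:70, M:92}
update G to timestamp 42 → {G:42, M:92}
update G to timestamp 47 → {G:47, M:92}

N, C, Z, U, A, H, R, B, E, P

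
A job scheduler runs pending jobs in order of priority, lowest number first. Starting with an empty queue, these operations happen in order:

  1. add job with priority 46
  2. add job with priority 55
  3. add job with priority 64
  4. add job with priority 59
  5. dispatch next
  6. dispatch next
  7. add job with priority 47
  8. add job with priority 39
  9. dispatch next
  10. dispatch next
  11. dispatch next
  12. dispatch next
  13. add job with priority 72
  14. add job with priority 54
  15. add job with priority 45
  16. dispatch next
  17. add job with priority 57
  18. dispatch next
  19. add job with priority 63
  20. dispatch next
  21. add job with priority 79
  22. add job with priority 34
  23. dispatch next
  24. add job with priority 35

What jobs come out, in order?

insert 46 → {46}
insert 55 → {46, 55}
insert 64 → {46, 55, 64}
insert 59 → {46, 55, 59, 64}
dispatch next → 46; now {55, 59, 64}
dispatch next → 55; now {59, 64}
insert 47 → {47, 59, 64}
insert 39 → {39, 47, 59, 64}
dispatch next → 39; now {47, 59, 64}
dispatch next → 47; now {59, 64}
dispatch next → 59; now {64}
dispatch next → 64; now {}
insert 72 → {72}
insert 54 → {54, 72}
insert 45 → {45, 54, 72}
dispatch next → 45; now {54, 72}
insert 57 → {54, 57, 72}
dispatch next → 54; now {57, 72}
insert 63 → {57, 63, 72}
dispatch next → 57; now {63, 72}
insert 79 → {63, 72, 79}
insert 34 → {34, 63, 72, 79}
dispatch next → 34; now {63, 72, 79}
insert 35 → {35, 63, 72, 79}

46 → 55 → 39 → 47 → 59 → 64 → 45 → 54 → 57 → 34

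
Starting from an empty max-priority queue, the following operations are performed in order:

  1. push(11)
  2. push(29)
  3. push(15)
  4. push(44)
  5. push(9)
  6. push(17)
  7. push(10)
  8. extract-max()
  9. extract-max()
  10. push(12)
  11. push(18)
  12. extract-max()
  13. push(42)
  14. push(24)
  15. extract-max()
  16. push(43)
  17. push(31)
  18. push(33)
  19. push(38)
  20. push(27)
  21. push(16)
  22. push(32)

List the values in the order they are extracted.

insert 11 → {11}
insert 29 → {29, 11}
insert 15 → {29, 15, 11}
insert 44 → {44, 29, 15, 11}
insert 9 → {44, 29, 15, 11, 9}
insert 17 → {44, 29, 17, 15, 11, 9}
insert 10 → {44, 29, 17, 15, 11, 10, 9}
extract-max → 44; now {29, 17, 15, 11, 10, 9}
extract-max → 29; now {17, 15, 11, 10, 9}
insert 12 → {17, 15, 12, 11, 10, 9}
insert 18 → {18, 17, 15, 12, 11, 10, 9}
extract-max → 18; now {17, 15, 12, 11, 10, 9}
insert 42 → {42, 17, 15, 12, 11, 10, 9}
insert 24 → {42, 24, 17, 15, 12, 11, 10, 9}
extract-max → 42; now {24, 17, 15, 12, 11, 10, 9}
insert 43 → {43, 24, 17, 15, 12, 11, 10, 9}
insert 31 → {43, 31, 24, 17, 15, 12, 11, 10, 9}
insert 33 → {43, 33, 31, 24, 17, 15, 12, 11, 10, 9}
insert 38 → {43, 38, 33, 31, 24, 17, 15, 12, 11, 10, 9}
insert 27 → {43, 38, 33, 31, 27, 24, 17, 15, 12, 11, 10, 9}
insert 16 → {43, 38, 33, 31, 27, 24, 17, 16, 15, 12, 11, 10, 9}
insert 32 → {43, 38, 33, 32, 31, 27, 24, 17, 16, 15, 12, 11, 10, 9}

44, 29, 18, 42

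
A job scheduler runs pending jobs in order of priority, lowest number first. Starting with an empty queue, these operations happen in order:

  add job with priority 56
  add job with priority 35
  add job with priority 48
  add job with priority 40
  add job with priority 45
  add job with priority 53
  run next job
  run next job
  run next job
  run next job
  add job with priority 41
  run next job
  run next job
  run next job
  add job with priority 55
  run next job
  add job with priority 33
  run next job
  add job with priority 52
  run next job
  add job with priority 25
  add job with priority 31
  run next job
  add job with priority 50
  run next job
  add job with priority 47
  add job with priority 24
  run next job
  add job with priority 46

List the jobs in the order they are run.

35, 40, 45, 48, 41, 53, 56, 55, 33, 52, 25, 31, 24

insert 56 → {56}
insert 35 → {35, 56}
insert 48 → {35, 48, 56}
insert 40 → {35, 40, 48, 56}
insert 45 → {35, 40, 45, 48, 56}
insert 53 → {35, 40, 45, 48, 53, 56}
run next job → 35; now {40, 45, 48, 53, 56}
run next job → 40; now {45, 48, 53, 56}
run next job → 45; now {48, 53, 56}
run next job → 48; now {53, 56}
insert 41 → {41, 53, 56}
run next job → 41; now {53, 56}
run next job → 53; now {56}
run next job → 56; now {}
insert 55 → {55}
run next job → 55; now {}
insert 33 → {33}
run next job → 33; now {}
insert 52 → {52}
run next job → 52; now {}
insert 25 → {25}
insert 31 → {25, 31}
run next job → 25; now {31}
insert 50 → {31, 50}
run next job → 31; now {50}
insert 47 → {47, 50}
insert 24 → {24, 47, 50}
run next job → 24; now {47, 50}
insert 46 → {46, 47, 50}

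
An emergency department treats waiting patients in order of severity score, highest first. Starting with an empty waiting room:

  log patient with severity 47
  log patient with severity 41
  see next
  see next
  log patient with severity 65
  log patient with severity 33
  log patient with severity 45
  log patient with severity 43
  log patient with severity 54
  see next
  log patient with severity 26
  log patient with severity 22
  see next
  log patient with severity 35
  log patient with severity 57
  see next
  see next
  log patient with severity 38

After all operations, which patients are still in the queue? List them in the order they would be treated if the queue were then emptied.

insert 47 → {47}
insert 41 → {47, 41}
see next → 47; now {41}
see next → 41; now {}
insert 65 → {65}
insert 33 → {65, 33}
insert 45 → {65, 45, 33}
insert 43 → {65, 45, 43, 33}
insert 54 → {65, 54, 45, 43, 33}
see next → 65; now {54, 45, 43, 33}
insert 26 → {54, 45, 43, 33, 26}
insert 22 → {54, 45, 43, 33, 26, 22}
see next → 54; now {45, 43, 33, 26, 22}
insert 35 → {45, 43, 35, 33, 26, 22}
insert 57 → {57, 45, 43, 35, 33, 26, 22}
see next → 57; now {45, 43, 35, 33, 26, 22}
see next → 45; now {43, 35, 33, 26, 22}
insert 38 → {43, 38, 35, 33, 26, 22}

[43, 38, 35, 33, 26, 22]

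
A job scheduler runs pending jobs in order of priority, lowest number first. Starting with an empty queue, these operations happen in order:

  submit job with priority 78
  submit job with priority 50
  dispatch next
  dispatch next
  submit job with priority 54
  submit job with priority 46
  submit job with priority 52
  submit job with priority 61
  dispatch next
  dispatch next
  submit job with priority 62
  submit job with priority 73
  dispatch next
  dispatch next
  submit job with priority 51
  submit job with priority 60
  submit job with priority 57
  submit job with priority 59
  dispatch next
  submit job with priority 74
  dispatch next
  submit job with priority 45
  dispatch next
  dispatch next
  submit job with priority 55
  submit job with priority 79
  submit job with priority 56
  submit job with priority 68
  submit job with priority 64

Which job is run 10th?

59

insert 78 → {78}
insert 50 → {50, 78}
dispatch next → 50; now {78}
dispatch next → 78; now {}
insert 54 → {54}
insert 46 → {46, 54}
insert 52 → {46, 52, 54}
insert 61 → {46, 52, 54, 61}
dispatch next → 46; now {52, 54, 61}
dispatch next → 52; now {54, 61}
insert 62 → {54, 61, 62}
insert 73 → {54, 61, 62, 73}
dispatch next → 54; now {61, 62, 73}
dispatch next → 61; now {62, 73}
insert 51 → {51, 62, 73}
insert 60 → {51, 60, 62, 73}
insert 57 → {51, 57, 60, 62, 73}
insert 59 → {51, 57, 59, 60, 62, 73}
dispatch next → 51; now {57, 59, 60, 62, 73}
insert 74 → {57, 59, 60, 62, 73, 74}
dispatch next → 57; now {59, 60, 62, 73, 74}
insert 45 → {45, 59, 60, 62, 73, 74}
dispatch next → 45; now {59, 60, 62, 73, 74}
dispatch next → 59; now {60, 62, 73, 74}
insert 55 → {55, 60, 62, 73, 74}
insert 79 → {55, 60, 62, 73, 74, 79}
insert 56 → {55, 56, 60, 62, 73, 74, 79}
insert 68 → {55, 56, 60, 62, 68, 73, 74, 79}
insert 64 → {55, 56, 60, 62, 64, 68, 73, 74, 79}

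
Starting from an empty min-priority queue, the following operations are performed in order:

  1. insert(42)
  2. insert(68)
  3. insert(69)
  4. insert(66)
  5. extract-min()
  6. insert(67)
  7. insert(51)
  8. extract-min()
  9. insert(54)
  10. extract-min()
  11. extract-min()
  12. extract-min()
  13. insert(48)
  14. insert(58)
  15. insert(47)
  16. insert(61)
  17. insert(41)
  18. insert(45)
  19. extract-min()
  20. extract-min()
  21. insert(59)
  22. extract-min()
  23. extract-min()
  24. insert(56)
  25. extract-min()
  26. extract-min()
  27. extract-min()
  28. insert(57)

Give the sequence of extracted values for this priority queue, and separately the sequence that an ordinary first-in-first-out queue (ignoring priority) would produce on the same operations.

priority queue: 42, 51, 54, 66, 67, 41, 45, 47, 48, 56, 58, 59; FIFO queue: [42, 68, 69, 66, 67, 51, 54, 48, 58, 47, 61, 41]

insert 42 → {42}
insert 68 → {42, 68}
insert 69 → {42, 68, 69}
insert 66 → {42, 66, 68, 69}
extract-min → 42; now {66, 68, 69}
insert 67 → {66, 67, 68, 69}
insert 51 → {51, 66, 67, 68, 69}
extract-min → 51; now {66, 67, 68, 69}
insert 54 → {54, 66, 67, 68, 69}
extract-min → 54; now {66, 67, 68, 69}
extract-min → 66; now {67, 68, 69}
extract-min → 67; now {68, 69}
insert 48 → {48, 68, 69}
insert 58 → {48, 58, 68, 69}
insert 47 → {47, 48, 58, 68, 69}
insert 61 → {47, 48, 58, 61, 68, 69}
insert 41 → {41, 47, 48, 58, 61, 68, 69}
insert 45 → {41, 45, 47, 48, 58, 61, 68, 69}
extract-min → 41; now {45, 47, 48, 58, 61, 68, 69}
extract-min → 45; now {47, 48, 58, 61, 68, 69}
insert 59 → {47, 48, 58, 59, 61, 68, 69}
extract-min → 47; now {48, 58, 59, 61, 68, 69}
extract-min → 48; now {58, 59, 61, 68, 69}
insert 56 → {56, 58, 59, 61, 68, 69}
extract-min → 56; now {58, 59, 61, 68, 69}
extract-min → 58; now {59, 61, 68, 69}
extract-min → 59; now {61, 68, 69}
insert 57 → {57, 61, 68, 69}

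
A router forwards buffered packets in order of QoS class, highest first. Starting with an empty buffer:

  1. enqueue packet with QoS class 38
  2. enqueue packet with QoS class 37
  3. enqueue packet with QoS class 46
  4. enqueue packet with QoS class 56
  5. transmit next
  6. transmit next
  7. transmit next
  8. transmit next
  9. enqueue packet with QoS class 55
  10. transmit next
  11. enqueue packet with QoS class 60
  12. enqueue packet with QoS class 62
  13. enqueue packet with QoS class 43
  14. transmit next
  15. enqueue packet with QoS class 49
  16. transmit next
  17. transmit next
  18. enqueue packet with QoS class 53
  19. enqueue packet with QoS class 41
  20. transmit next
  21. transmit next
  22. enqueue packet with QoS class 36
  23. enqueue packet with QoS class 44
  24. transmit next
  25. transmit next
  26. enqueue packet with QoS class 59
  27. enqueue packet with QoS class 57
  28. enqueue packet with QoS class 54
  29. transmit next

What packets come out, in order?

insert 38 → {38}
insert 37 → {38, 37}
insert 46 → {46, 38, 37}
insert 56 → {56, 46, 38, 37}
transmit next → 56; now {46, 38, 37}
transmit next → 46; now {38, 37}
transmit next → 38; now {37}
transmit next → 37; now {}
insert 55 → {55}
transmit next → 55; now {}
insert 60 → {60}
insert 62 → {62, 60}
insert 43 → {62, 60, 43}
transmit next → 62; now {60, 43}
insert 49 → {60, 49, 43}
transmit next → 60; now {49, 43}
transmit next → 49; now {43}
insert 53 → {53, 43}
insert 41 → {53, 43, 41}
transmit next → 53; now {43, 41}
transmit next → 43; now {41}
insert 36 → {41, 36}
insert 44 → {44, 41, 36}
transmit next → 44; now {41, 36}
transmit next → 41; now {36}
insert 59 → {59, 36}
insert 57 → {59, 57, 36}
insert 54 → {59, 57, 54, 36}
transmit next → 59; now {57, 54, 36}

56 → 46 → 38 → 37 → 55 → 62 → 60 → 49 → 53 → 43 → 44 → 41 → 59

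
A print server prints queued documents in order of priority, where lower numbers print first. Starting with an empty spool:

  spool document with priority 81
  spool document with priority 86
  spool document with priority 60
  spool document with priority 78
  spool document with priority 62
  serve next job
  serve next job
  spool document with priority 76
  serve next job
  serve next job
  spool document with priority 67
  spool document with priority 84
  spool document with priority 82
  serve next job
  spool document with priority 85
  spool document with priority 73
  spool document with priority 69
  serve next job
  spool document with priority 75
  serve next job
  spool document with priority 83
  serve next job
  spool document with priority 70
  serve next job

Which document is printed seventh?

insert 81 → {81}
insert 86 → {81, 86}
insert 60 → {60, 81, 86}
insert 78 → {60, 78, 81, 86}
insert 62 → {60, 62, 78, 81, 86}
serve next job → 60; now {62, 78, 81, 86}
serve next job → 62; now {78, 81, 86}
insert 76 → {76, 78, 81, 86}
serve next job → 76; now {78, 81, 86}
serve next job → 78; now {81, 86}
insert 67 → {67, 81, 86}
insert 84 → {67, 81, 84, 86}
insert 82 → {67, 81, 82, 84, 86}
serve next job → 67; now {81, 82, 84, 86}
insert 85 → {81, 82, 84, 85, 86}
insert 73 → {73, 81, 82, 84, 85, 86}
insert 69 → {69, 73, 81, 82, 84, 85, 86}
serve next job → 69; now {73, 81, 82, 84, 85, 86}
insert 75 → {73, 75, 81, 82, 84, 85, 86}
serve next job → 73; now {75, 81, 82, 84, 85, 86}
insert 83 → {75, 81, 82, 83, 84, 85, 86}
serve next job → 75; now {81, 82, 83, 84, 85, 86}
insert 70 → {70, 81, 82, 83, 84, 85, 86}
serve next job → 70; now {81, 82, 83, 84, 85, 86}

73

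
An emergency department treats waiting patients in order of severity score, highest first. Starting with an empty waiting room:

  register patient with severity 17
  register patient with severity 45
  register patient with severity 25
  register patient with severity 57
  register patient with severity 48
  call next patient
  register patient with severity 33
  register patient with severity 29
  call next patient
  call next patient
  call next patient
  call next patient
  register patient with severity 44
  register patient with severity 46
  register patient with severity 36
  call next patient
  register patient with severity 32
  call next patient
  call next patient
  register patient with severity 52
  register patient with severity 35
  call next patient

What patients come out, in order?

insert 17 → {17}
insert 45 → {45, 17}
insert 25 → {45, 25, 17}
insert 57 → {57, 45, 25, 17}
insert 48 → {57, 48, 45, 25, 17}
call next patient → 57; now {48, 45, 25, 17}
insert 33 → {48, 45, 33, 25, 17}
insert 29 → {48, 45, 33, 29, 25, 17}
call next patient → 48; now {45, 33, 29, 25, 17}
call next patient → 45; now {33, 29, 25, 17}
call next patient → 33; now {29, 25, 17}
call next patient → 29; now {25, 17}
insert 44 → {44, 25, 17}
insert 46 → {46, 44, 25, 17}
insert 36 → {46, 44, 36, 25, 17}
call next patient → 46; now {44, 36, 25, 17}
insert 32 → {44, 36, 32, 25, 17}
call next patient → 44; now {36, 32, 25, 17}
call next patient → 36; now {32, 25, 17}
insert 52 → {52, 32, 25, 17}
insert 35 → {52, 35, 32, 25, 17}
call next patient → 52; now {35, 32, 25, 17}

57 → 48 → 45 → 33 → 29 → 46 → 44 → 36 → 52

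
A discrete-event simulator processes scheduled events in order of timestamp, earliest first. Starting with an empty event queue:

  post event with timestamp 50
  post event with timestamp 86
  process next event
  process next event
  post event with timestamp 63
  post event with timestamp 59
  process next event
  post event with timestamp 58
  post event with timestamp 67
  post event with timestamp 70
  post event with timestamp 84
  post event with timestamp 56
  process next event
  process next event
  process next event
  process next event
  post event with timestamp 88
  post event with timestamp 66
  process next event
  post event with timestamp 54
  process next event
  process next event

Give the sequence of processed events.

insert 50 → {50}
insert 86 → {50, 86}
process next event → 50; now {86}
process next event → 86; now {}
insert 63 → {63}
insert 59 → {59, 63}
process next event → 59; now {63}
insert 58 → {58, 63}
insert 67 → {58, 63, 67}
insert 70 → {58, 63, 67, 70}
insert 84 → {58, 63, 67, 70, 84}
insert 56 → {56, 58, 63, 67, 70, 84}
process next event → 56; now {58, 63, 67, 70, 84}
process next event → 58; now {63, 67, 70, 84}
process next event → 63; now {67, 70, 84}
process next event → 67; now {70, 84}
insert 88 → {70, 84, 88}
insert 66 → {66, 70, 84, 88}
process next event → 66; now {70, 84, 88}
insert 54 → {54, 70, 84, 88}
process next event → 54; now {70, 84, 88}
process next event → 70; now {84, 88}

50, 86, 59, 56, 58, 63, 67, 66, 54, 70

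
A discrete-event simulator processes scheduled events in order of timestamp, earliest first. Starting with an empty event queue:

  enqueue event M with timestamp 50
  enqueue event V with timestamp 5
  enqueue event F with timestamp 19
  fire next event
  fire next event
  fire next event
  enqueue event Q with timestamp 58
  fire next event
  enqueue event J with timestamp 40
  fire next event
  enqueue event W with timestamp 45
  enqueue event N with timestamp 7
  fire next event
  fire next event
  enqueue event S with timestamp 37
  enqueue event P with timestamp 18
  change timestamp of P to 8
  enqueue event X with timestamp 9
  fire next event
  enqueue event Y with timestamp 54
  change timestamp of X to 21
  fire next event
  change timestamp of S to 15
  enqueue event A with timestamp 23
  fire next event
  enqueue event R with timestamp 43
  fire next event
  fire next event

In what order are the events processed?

add M (timestamp 50) → {M:50}
add V (timestamp 5) → {V:5, M:50}
add F (timestamp 19) → {V:5, F:19, M:50}
fire next event → V; now {F:19, M:50}
fire next event → F; now {M:50}
fire next event → M; now {}
add Q (timestamp 58) → {Q:58}
fire next event → Q; now {}
add J (timestamp 40) → {J:40}
fire next event → J; now {}
add W (timestamp 45) → {W:45}
add N (timestamp 7) → {N:7, W:45}
fire next event → N; now {W:45}
fire next event → W; now {}
add S (timestamp 37) → {S:37}
add P (timestamp 18) → {P:18, S:37}
update P to timestamp 8 → {P:8, S:37}
add X (timestamp 9) → {P:8, X:9, S:37}
fire next event → P; now {X:9, S:37}
add Y (timestamp 54) → {X:9, S:37, Y:54}
update X to timestamp 21 → {X:21, S:37, Y:54}
fire next event → X; now {S:37, Y:54}
update S to timestamp 15 → {S:15, Y:54}
add A (timestamp 23) → {S:15, A:23, Y:54}
fire next event → S; now {A:23, Y:54}
add R (timestamp 43) → {A:23, R:43, Y:54}
fire next event → A; now {R:43, Y:54}
fire next event → R; now {Y:54}

V → F → M → Q → J → N → W → P → X → S → A → R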